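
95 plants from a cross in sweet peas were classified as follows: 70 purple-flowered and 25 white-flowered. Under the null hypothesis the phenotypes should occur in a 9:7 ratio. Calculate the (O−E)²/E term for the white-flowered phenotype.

Expected counts for N = 95 under a 9:7 ratio (total parts = 16):
  purple-flowered: 95 × 9/16 = 53.4375
  white-flowered: 95 × 7/16 = 41.5625
Contribution of white-flowered: (25 − 41.5625)² / 41.5625 = 6.6001

6.600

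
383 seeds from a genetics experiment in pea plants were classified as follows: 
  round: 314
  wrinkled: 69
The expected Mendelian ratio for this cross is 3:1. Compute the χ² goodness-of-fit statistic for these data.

9.964

Expected counts for N = 383 under a 3:1 ratio (total parts = 4):
  round: 383 × 3/4 = 287.25
  wrinkled: 383 × 1/4 = 95.75
χ² = Σ (O − E)² / E
  round: (314 − 287.25)² / 287.25 = 2.4911
  wrinkled: (69 − 95.75)² / 95.75 = 7.4732
χ² = 2.4911 + 7.4732 = 9.9643 ≈ 9.964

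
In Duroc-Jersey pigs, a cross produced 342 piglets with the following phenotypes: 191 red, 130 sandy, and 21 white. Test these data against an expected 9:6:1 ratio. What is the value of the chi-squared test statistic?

Expected counts for N = 342 under a 9:6:1 ratio (total parts = 16):
  red: 342 × 9/16 = 192.375
  sandy: 342 × 6/16 = 128.25
  white: 342 × 1/16 = 21.375
χ² = Σ (O − E)² / E
  red: (191 − 192.375)² / 192.375 = 0.0098
  sandy: (130 − 128.25)² / 128.25 = 0.0239
  white: (21 − 21.375)² / 21.375 = 0.0066
χ² = 0.0098 + 0.0239 + 0.0066 = 0.0403 ≈ 0.040

0.040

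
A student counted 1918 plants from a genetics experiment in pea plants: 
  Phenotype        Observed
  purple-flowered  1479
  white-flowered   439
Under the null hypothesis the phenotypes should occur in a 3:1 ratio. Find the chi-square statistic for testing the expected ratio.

4.561

Under the 3:1 hypothesis (Σ ratio = 4, N = 1918):
  purple-flowered: 1918 × 3/4 = 1438.5
  white-flowered: 1918 × 1/4 = 479.5
χ² = Σ (O − E)² / E
  purple-flowered: (1479 − 1438.5)² / 1438.5 = 1.1403
  white-flowered: (439 − 479.5)² / 479.5 = 3.4208
χ² = 1.1403 + 3.4208 = 4.5611 ≈ 4.561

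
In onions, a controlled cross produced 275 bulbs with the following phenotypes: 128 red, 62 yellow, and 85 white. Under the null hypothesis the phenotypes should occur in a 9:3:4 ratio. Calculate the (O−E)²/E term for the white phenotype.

3.841

Under the 9:3:4 hypothesis (Σ ratio = 16, N = 275):
  red: 275 × 9/16 = 154.6875
  yellow: 275 × 3/16 = 51.5625
  white: 275 × 4/16 = 68.75
Contribution of white: (85 − 68.75)² / 68.75 = 3.8409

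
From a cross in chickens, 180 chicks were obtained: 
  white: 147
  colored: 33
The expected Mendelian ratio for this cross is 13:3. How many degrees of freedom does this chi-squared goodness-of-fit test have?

1

A goodness-of-fit test with 2 phenotype classes has df = 2 − 1 = 1.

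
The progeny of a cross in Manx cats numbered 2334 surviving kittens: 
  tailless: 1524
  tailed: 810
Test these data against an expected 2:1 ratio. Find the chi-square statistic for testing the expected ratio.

1.974

The 2:1 ratio has 3 parts, so with N = 2334 the expected counts are:
  tailless: 2334 × 2/3 = 1556
  tailed: 2334 × 1/3 = 778
χ² = Σ (O − E)² / E
  tailless: (1524 − 1556)² / 1556 = 0.6581
  tailed: (810 − 778)² / 778 = 1.3162
χ² = 0.6581 + 1.3162 = 1.9743 ≈ 1.974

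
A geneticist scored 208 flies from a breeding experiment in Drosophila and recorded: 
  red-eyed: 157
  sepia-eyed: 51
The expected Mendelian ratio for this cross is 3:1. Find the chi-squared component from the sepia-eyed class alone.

0.019

Total ratio parts = 4. Expected numbers out of 208:
  red-eyed: 208 × 3/4 = 156
  sepia-eyed: 208 × 1/4 = 52
Contribution of sepia-eyed: (51 − 52)² / 52 = 0.0192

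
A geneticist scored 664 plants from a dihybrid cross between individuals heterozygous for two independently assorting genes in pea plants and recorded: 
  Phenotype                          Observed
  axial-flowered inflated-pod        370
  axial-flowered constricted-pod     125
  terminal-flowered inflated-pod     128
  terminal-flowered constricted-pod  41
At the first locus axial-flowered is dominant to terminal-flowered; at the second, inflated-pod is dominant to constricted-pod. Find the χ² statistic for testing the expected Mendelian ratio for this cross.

A dihybrid F₂ with independent assortment and complete dominance at both loci gives a 9:3:3:1 phenotypic ratio.
Total ratio parts = 16. Expected numbers out of 664:
  axial-flowered inflated-pod: 664 × 9/16 = 373.5
  axial-flowered constricted-pod: 664 × 3/16 = 124.5
  terminal-flowered inflated-pod: 664 × 3/16 = 124.5
  terminal-flowered constricted-pod: 664 × 1/16 = 41.5
χ² = Σ (O − E)² / E
  axial-flowered inflated-pod: (370 − 373.5)² / 373.5 = 0.0328
  axial-flowered constricted-pod: (125 − 124.5)² / 124.5 = 0.0020
  terminal-flowered inflated-pod: (128 − 124.5)² / 124.5 = 0.0984
  terminal-flowered constricted-pod: (41 − 41.5)² / 41.5 = 0.0060
χ² = 0.0328 + 0.0020 + 0.0984 + 0.0060 = 0.1392 ≈ 0.139

0.139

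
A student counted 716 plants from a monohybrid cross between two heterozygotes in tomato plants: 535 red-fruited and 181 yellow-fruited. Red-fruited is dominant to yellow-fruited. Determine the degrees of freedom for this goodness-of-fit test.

For a monohybrid cross between heterozygotes with complete dominance, the expected phenotypic ratio is 3:1.
A goodness-of-fit test with 2 phenotype classes has df = 2 − 1 = 1.

1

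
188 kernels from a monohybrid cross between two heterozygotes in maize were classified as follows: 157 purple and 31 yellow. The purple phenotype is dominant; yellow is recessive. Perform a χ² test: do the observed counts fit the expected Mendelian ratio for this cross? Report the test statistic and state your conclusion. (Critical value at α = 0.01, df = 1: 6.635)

For a monohybrid cross between heterozygotes with complete dominance, the expected phenotypic ratio is 3:1.
Under the 3:1 hypothesis (Σ ratio = 4, N = 188):
  purple: 188 × 3/4 = 141
  yellow: 188 × 1/4 = 47
χ² = Σ (O − E)² / E
  purple: (157 − 141)² / 141 = 1.8156
  yellow: (31 − 47)² / 47 = 5.4468
χ² = 1.8156 + 5.4468 = 7.2624 ≈ 7.262
Degrees of freedom = 2 − 1 = 1; critical value at α = 0.01 is 6.635.
Since 7.262 > 6.635, we reject the null hypothesis — the data do not fit the 3:1 ratio.

7.262; not consistent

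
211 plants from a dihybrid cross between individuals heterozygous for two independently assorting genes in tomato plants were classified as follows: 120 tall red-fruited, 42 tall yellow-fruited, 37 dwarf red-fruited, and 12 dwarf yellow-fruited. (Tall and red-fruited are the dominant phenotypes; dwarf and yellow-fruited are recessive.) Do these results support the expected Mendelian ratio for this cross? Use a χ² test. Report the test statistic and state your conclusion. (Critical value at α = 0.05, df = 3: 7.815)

0.438; consistent

A dihybrid F₂ with independent assortment and complete dominance at both loci gives a 9:3:3:1 phenotypic ratio.
Under the 9:3:3:1 hypothesis (Σ ratio = 16, N = 211):
  tall red-fruited: 211 × 9/16 = 118.6875
  tall yellow-fruited: 211 × 3/16 = 39.5625
  dwarf red-fruited: 211 × 3/16 = 39.5625
  dwarf yellow-fruited: 211 × 1/16 = 13.1875
χ² = Σ (O − E)² / E
  tall red-fruited: (120 − 118.6875)² / 118.6875 = 0.0145
  tall yellow-fruited: (42 − 39.5625)² / 39.5625 = 0.1502
  dwarf red-fruited: (37 − 39.5625)² / 39.5625 = 0.1660
  dwarf yellow-fruited: (12 − 13.1875)² / 13.1875 = 0.1069
χ² = 0.0145 + 0.1502 + 0.1660 + 0.1069 = 0.4376 ≈ 0.438
Degrees of freedom = 4 − 1 = 3; critical value at α = 0.05 is 7.815.
Since 0.438 < 7.815, we fail to reject the null hypothesis — the data are consistent with the 9:3:3:1 ratio.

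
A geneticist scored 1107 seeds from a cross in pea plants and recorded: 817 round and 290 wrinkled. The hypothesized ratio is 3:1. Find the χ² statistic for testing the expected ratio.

The 3:1 ratio has 4 parts, so with N = 1107 the expected counts are:
  round: 1107 × 3/4 = 830.25
  wrinkled: 1107 × 1/4 = 276.75
χ² = Σ (O − E)² / E
  round: (817 − 830.25)² / 830.25 = 0.2115
  wrinkled: (290 − 276.75)² / 276.75 = 0.6344
χ² = 0.2115 + 0.6344 = 0.8459 ≈ 0.846

0.846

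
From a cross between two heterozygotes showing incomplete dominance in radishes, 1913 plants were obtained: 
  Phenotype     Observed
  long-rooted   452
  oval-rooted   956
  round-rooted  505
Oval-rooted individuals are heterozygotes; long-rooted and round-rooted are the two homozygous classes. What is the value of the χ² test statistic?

With incomplete dominance, a heterozygote × heterozygote cross gives a 1:2:1 phenotypic ratio.
Expected counts for N = 1913 under a 1:2:1 ratio (total parts = 4):
  long-rooted: 1913 × 1/4 = 478.25
  oval-rooted: 1913 × 2/4 = 956.5
  round-rooted: 1913 × 1/4 = 478.25
χ² = Σ (O − E)² / E
  long-rooted: (452 − 478.25)² / 478.25 = 1.4408
  oval-rooted: (956 − 956.5)² / 956.5 = 0.0003
  round-rooted: (505 − 478.25)² / 478.25 = 1.4962
χ² = 1.4408 + 0.0003 + 1.4962 = 2.9373 ≈ 2.937

2.937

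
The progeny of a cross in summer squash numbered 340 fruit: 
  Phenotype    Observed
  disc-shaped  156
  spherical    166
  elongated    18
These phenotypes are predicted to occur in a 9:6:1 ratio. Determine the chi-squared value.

The 9:6:1 ratio has 16 parts, so with N = 340 the expected counts are:
  disc-shaped: 340 × 9/16 = 191.25
  spherical: 340 × 6/16 = 127.5
  elongated: 340 × 1/16 = 21.25
χ² = Σ (O − E)² / E
  disc-shaped: (156 − 191.25)² / 191.25 = 6.4971
  spherical: (166 − 127.5)² / 127.5 = 11.6255
  elongated: (18 − 21.25)² / 21.25 = 0.4971
χ² = 6.4971 + 11.6255 + 0.4971 = 18.6197 ≈ 18.620

18.620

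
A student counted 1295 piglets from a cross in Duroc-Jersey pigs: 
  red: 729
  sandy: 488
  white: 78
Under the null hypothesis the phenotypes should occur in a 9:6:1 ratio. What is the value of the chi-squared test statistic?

Expected counts for N = 1295 under a 9:6:1 ratio (total parts = 16):
  red: 1295 × 9/16 = 728.4375
  sandy: 1295 × 6/16 = 485.625
  white: 1295 × 1/16 = 80.9375
χ² = Σ (O − E)² / E
  red: (729 − 728.4375)² / 728.4375 = 0.0004
  sandy: (488 − 485.625)² / 485.625 = 0.0116
  white: (78 − 80.9375)² / 80.9375 = 0.1066
χ² = 0.0004 + 0.0116 + 0.1066 = 0.1186 ≈ 0.119

0.119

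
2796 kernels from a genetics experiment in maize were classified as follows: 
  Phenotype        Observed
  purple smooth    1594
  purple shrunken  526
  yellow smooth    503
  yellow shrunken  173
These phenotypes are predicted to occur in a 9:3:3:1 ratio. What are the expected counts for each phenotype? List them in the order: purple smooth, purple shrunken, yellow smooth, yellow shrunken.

1572.75, 524.25, 524.25, 174.75

Expected counts for N = 2796 under a 9:3:3:1 ratio (total parts = 16):
  purple smooth: 2796 × 9/16 = 1572.75
  purple shrunken: 2796 × 3/16 = 524.25
  yellow smooth: 2796 × 3/16 = 524.25
  yellow shrunken: 2796 × 1/16 = 174.75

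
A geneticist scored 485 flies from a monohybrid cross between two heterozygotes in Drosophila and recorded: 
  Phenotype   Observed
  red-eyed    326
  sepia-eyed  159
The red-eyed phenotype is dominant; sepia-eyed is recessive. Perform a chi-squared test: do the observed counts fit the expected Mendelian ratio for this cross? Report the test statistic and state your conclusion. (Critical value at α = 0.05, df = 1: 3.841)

15.671; not consistent

For a monohybrid cross between heterozygotes with complete dominance, the expected phenotypic ratio is 3:1.
Expected counts for N = 485 under a 3:1 ratio (total parts = 4):
  red-eyed: 485 × 3/4 = 363.75
  sepia-eyed: 485 × 1/4 = 121.25
χ² = Σ (O − E)² / E
  red-eyed: (326 − 363.75)² / 363.75 = 3.9177
  sepia-eyed: (159 − 121.25)² / 121.25 = 11.7531
χ² = 3.9177 + 11.7531 = 15.6708 ≈ 15.671
Degrees of freedom = 2 − 1 = 1; critical value at α = 0.05 is 3.841.
Since 15.671 > 3.841, we reject the null hypothesis — the data do not fit the 3:1 ratio.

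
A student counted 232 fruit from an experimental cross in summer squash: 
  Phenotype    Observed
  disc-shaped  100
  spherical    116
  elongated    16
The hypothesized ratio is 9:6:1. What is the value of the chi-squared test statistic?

16.950

The 9:6:1 ratio has 16 parts, so with N = 232 the expected counts are:
  disc-shaped: 232 × 9/16 = 130.5
  spherical: 232 × 6/16 = 87
  elongated: 232 × 1/16 = 14.5
χ² = Σ (O − E)² / E
  disc-shaped: (100 − 130.5)² / 130.5 = 7.1284
  spherical: (116 − 87)² / 87 = 9.6667
  elongated: (16 − 14.5)² / 14.5 = 0.1552
χ² = 7.1284 + 9.6667 + 0.1552 = 16.9503 ≈ 16.950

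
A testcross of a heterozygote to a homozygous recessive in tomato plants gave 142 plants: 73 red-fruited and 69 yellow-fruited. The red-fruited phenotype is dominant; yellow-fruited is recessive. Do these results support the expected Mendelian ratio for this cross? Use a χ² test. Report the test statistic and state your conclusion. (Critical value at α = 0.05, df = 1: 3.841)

0.113; consistent

A testcross of a heterozygote (Aa × aa) gives a 1:1 phenotypic ratio.
Under the 1:1 hypothesis (Σ ratio = 2, N = 142):
  red-fruited: 142 × 1/2 = 71
  yellow-fruited: 142 × 1/2 = 71
χ² = Σ (O − E)² / E
  red-fruited: (73 − 71)² / 71 = 0.0563
  yellow-fruited: (69 − 71)² / 71 = 0.0563
χ² = 0.0563 + 0.0563 = 0.1126 ≈ 0.113
Degrees of freedom = 2 − 1 = 1; critical value at α = 0.05 is 3.841.
Since 0.113 < 3.841, we fail to reject the null hypothesis — the data are consistent with the 1:1 ratio.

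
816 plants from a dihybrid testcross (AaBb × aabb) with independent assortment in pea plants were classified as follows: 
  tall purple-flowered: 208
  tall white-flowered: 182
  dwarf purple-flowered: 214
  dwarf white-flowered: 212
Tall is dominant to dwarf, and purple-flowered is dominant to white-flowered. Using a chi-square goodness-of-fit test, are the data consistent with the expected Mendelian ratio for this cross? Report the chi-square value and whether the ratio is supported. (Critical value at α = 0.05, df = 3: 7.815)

3.255; consistent

A dihybrid testcross with independent assortment gives a 1:1:1:1 ratio.
Under the 1:1:1:1 hypothesis (Σ ratio = 4, N = 816):
  tall purple-flowered: 816 × 1/4 = 204
  tall white-flowered: 816 × 1/4 = 204
  dwarf purple-flowered: 816 × 1/4 = 204
  dwarf white-flowered: 816 × 1/4 = 204
χ² = Σ (O − E)² / E
  tall purple-flowered: (208 − 204)² / 204 = 0.0784
  tall white-flowered: (182 − 204)² / 204 = 2.3725
  dwarf purple-flowered: (214 − 204)² / 204 = 0.4902
  dwarf white-flowered: (212 − 204)² / 204 = 0.3137
χ² = 0.0784 + 2.3725 + 0.4902 + 0.3137 = 3.2548 ≈ 3.255
Degrees of freedom = 4 − 1 = 3; critical value at α = 0.05 is 7.815.
Since 3.255 < 7.815, we fail to reject the null hypothesis — the data are consistent with the 1:1:1:1 ratio.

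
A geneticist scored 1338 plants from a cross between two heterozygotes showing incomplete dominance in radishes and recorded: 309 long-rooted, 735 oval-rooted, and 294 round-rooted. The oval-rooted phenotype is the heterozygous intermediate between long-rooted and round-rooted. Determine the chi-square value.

13.359

With incomplete dominance, a heterozygote × heterozygote cross gives a 1:2:1 phenotypic ratio.
Total ratio parts = 4. Expected numbers out of 1338:
  long-rooted: 1338 × 1/4 = 334.5
  oval-rooted: 1338 × 2/4 = 669
  round-rooted: 1338 × 1/4 = 334.5
χ² = Σ (O − E)² / E
  long-rooted: (309 − 334.5)² / 334.5 = 1.9439
  oval-rooted: (735 − 669)² / 669 = 6.5112
  round-rooted: (294 − 334.5)² / 334.5 = 4.9036
χ² = 1.9439 + 6.5112 + 4.9036 = 13.3587 ≈ 13.359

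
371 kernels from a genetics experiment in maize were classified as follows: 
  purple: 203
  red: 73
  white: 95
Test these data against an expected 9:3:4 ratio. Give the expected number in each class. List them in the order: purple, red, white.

Expected counts for N = 371 under a 9:3:4 ratio (total parts = 16):
  purple: 371 × 9/16 = 208.6875
  red: 371 × 3/16 = 69.5625
  white: 371 × 4/16 = 92.75

208.6875, 69.5625, 92.75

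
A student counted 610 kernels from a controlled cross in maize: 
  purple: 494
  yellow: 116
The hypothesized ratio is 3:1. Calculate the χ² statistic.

Under the 3:1 hypothesis (Σ ratio = 4, N = 610):
  purple: 610 × 3/4 = 457.5
  yellow: 610 × 1/4 = 152.5
χ² = Σ (O − E)² / E
  purple: (494 − 457.5)² / 457.5 = 2.9120
  yellow: (116 − 152.5)² / 152.5 = 8.7361
χ² = 2.9120 + 8.7361 = 11.6481 ≈ 11.648

11.648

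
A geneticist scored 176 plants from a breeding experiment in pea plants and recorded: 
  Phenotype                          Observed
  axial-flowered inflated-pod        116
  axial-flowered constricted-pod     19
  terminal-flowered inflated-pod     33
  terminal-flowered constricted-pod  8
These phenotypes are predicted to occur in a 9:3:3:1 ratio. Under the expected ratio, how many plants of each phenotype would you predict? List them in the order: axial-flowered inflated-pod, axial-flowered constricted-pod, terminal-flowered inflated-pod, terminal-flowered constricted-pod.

99, 33, 33, 11

Under the 9:3:3:1 hypothesis (Σ ratio = 16, N = 176):
  axial-flowered inflated-pod: 176 × 9/16 = 99
  axial-flowered constricted-pod: 176 × 3/16 = 33
  terminal-flowered inflated-pod: 176 × 3/16 = 33
  terminal-flowered constricted-pod: 176 × 1/16 = 11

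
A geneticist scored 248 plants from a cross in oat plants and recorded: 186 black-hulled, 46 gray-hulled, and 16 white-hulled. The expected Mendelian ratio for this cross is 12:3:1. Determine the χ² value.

Expected counts for N = 248 under a 12:3:1 ratio (total parts = 16):
  black-hulled: 248 × 12/16 = 186
  gray-hulled: 248 × 3/16 = 46.5
  white-hulled: 248 × 1/16 = 15.5
χ² = Σ (O − E)² / E
  black-hulled: (186 − 186)² / 186 = 0.0000
  gray-hulled: (46 − 46.5)² / 46.5 = 0.0054
  white-hulled: (16 − 15.5)² / 15.5 = 0.0161
χ² = 0.0000 + 0.0054 + 0.0161 = 0.0215 ≈ 0.022

0.022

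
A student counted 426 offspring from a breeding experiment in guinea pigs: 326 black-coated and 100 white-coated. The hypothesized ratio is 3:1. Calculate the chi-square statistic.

Total ratio parts = 4. Expected numbers out of 426:
  black-coated: 426 × 3/4 = 319.5
  white-coated: 426 × 1/4 = 106.5
χ² = Σ (O − E)² / E
  black-coated: (326 − 319.5)² / 319.5 = 0.1322
  white-coated: (100 − 106.5)² / 106.5 = 0.3967
χ² = 0.1322 + 0.3967 = 0.5289 ≈ 0.529

0.529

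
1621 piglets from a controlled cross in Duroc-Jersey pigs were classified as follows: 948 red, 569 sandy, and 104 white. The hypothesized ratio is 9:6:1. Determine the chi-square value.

3.994

Total ratio parts = 16. Expected numbers out of 1621:
  red: 1621 × 9/16 = 911.8125
  sandy: 1621 × 6/16 = 607.875
  white: 1621 × 1/16 = 101.3125
χ² = Σ (O − E)² / E
  red: (948 − 911.8125)² / 911.8125 = 1.4362
  sandy: (569 − 607.875)² / 607.875 = 2.4861
  white: (104 − 101.3125)² / 101.3125 = 0.0713
χ² = 1.4362 + 2.4861 + 0.0713 = 3.9936 ≈ 3.994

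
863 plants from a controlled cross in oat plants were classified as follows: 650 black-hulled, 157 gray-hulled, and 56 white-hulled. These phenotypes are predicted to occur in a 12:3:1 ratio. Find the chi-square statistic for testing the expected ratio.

0.234

The 12:3:1 ratio has 16 parts, so with N = 863 the expected counts are:
  black-hulled: 863 × 12/16 = 647.25
  gray-hulled: 863 × 3/16 = 161.8125
  white-hulled: 863 × 1/16 = 53.9375
χ² = Σ (O − E)² / E
  black-hulled: (650 − 647.25)² / 647.25 = 0.0117
  gray-hulled: (157 − 161.8125)² / 161.8125 = 0.1431
  white-hulled: (56 − 53.9375)² / 53.9375 = 0.0789
χ² = 0.0117 + 0.1431 + 0.0789 = 0.2337 ≈ 0.234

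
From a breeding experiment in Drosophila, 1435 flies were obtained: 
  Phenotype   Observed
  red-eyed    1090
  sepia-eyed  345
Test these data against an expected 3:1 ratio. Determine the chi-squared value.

0.703

The 3:1 ratio has 4 parts, so with N = 1435 the expected counts are:
  red-eyed: 1435 × 3/4 = 1076.25
  sepia-eyed: 1435 × 1/4 = 358.75
χ² = Σ (O − E)² / E
  red-eyed: (1090 − 1076.25)² / 1076.25 = 0.1757
  sepia-eyed: (345 − 358.75)² / 358.75 = 0.5270
χ² = 0.1757 + 0.5270 = 0.7027 ≈ 0.703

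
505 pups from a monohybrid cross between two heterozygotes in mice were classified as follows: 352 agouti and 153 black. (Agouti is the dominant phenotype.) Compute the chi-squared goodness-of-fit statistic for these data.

7.557

For a monohybrid cross between heterozygotes with complete dominance, the expected phenotypic ratio is 3:1.
The 3:1 ratio has 4 parts, so with N = 505 the expected counts are:
  agouti: 505 × 3/4 = 378.75
  black: 505 × 1/4 = 126.25
χ² = Σ (O − E)² / E
  agouti: (352 − 378.75)² / 378.75 = 1.8893
  black: (153 − 126.25)² / 126.25 = 5.6678
χ² = 1.8893 + 5.6678 = 7.5571 ≈ 7.557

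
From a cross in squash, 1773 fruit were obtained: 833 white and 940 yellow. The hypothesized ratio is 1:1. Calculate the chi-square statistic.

6.457

Expected counts for N = 1773 under a 1:1 ratio (total parts = 2):
  white: 1773 × 1/2 = 886.5
  yellow: 1773 × 1/2 = 886.5
χ² = Σ (O − E)² / E
  white: (833 − 886.5)² / 886.5 = 3.2287
  yellow: (940 − 886.5)² / 886.5 = 3.2287
χ² = 3.2287 + 3.2287 = 6.4574 ≈ 6.457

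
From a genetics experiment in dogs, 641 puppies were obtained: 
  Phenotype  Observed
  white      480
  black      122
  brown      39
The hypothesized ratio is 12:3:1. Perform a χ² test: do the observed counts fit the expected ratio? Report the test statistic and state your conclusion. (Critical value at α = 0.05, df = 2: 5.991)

Total ratio parts = 16. Expected numbers out of 641:
  white: 641 × 12/16 = 480.75
  black: 641 × 3/16 = 120.1875
  brown: 641 × 1/16 = 40.0625
χ² = Σ (O − E)² / E
  white: (480 − 480.75)² / 480.75 = 0.0012
  black: (122 − 120.1875)² / 120.1875 = 0.0273
  brown: (39 − 40.0625)² / 40.0625 = 0.0282
χ² = 0.0012 + 0.0273 + 0.0282 = 0.0567 ≈ 0.057
Degrees of freedom = 3 − 1 = 2; critical value at α = 0.05 is 5.991.
Since 0.057 < 5.991, we fail to reject the null hypothesis — the data are consistent with the 12:3:1 ratio.

0.057; consistent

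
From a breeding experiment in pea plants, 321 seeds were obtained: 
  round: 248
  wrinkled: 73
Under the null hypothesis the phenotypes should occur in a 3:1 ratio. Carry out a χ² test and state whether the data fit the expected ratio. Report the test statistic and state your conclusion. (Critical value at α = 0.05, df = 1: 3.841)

0.873; consistent

The 3:1 ratio has 4 parts, so with N = 321 the expected counts are:
  round: 321 × 3/4 = 240.75
  wrinkled: 321 × 1/4 = 80.25
χ² = Σ (O − E)² / E
  round: (248 − 240.75)² / 240.75 = 0.2183
  wrinkled: (73 − 80.25)² / 80.25 = 0.6550
χ² = 0.2183 + 0.6550 = 0.8733 ≈ 0.873
Degrees of freedom = 2 − 1 = 1; critical value at α = 0.05 is 3.841.
Since 0.873 < 3.841, we fail to reject the null hypothesis — the data are consistent with the 3:1 ratio.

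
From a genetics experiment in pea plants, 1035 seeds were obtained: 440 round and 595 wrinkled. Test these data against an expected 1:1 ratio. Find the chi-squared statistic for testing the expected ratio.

23.213

Under the 1:1 hypothesis (Σ ratio = 2, N = 1035):
  round: 1035 × 1/2 = 517.5
  wrinkled: 1035 × 1/2 = 517.5
χ² = Σ (O − E)² / E
  round: (440 − 517.5)² / 517.5 = 11.6063
  wrinkled: (595 − 517.5)² / 517.5 = 11.6063
χ² = 11.6063 + 11.6063 = 23.2126 ≈ 23.213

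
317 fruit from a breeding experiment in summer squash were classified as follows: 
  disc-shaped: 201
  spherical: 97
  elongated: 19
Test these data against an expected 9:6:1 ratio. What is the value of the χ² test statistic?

Total ratio parts = 16. Expected numbers out of 317:
  disc-shaped: 317 × 9/16 = 178.3125
  spherical: 317 × 6/16 = 118.875
  elongated: 317 × 1/16 = 19.8125
χ² = Σ (O − E)² / E
  disc-shaped: (201 − 178.3125)² / 178.3125 = 2.8866
  spherical: (97 − 118.875)² / 118.875 = 4.0254
  elongated: (19 − 19.8125)² / 19.8125 = 0.0333
χ² = 2.8866 + 4.0254 + 0.0333 = 6.9453 ≈ 6.945

6.945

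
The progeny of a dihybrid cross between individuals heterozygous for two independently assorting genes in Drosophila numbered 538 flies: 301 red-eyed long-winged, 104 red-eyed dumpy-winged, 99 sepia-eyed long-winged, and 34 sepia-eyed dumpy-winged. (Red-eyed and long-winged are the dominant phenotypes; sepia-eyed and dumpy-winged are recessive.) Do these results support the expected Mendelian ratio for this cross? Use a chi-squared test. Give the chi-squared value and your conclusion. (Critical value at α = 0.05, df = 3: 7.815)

A dihybrid F₂ with independent assortment and complete dominance at both loci gives a 9:3:3:1 phenotypic ratio.
The 9:3:3:1 ratio has 16 parts, so with N = 538 the expected counts are:
  red-eyed long-winged: 538 × 9/16 = 302.625
  red-eyed dumpy-winged: 538 × 3/16 = 100.875
  sepia-eyed long-winged: 538 × 3/16 = 100.875
  sepia-eyed dumpy-winged: 538 × 1/16 = 33.625
χ² = Σ (O − E)² / E
  red-eyed long-winged: (301 − 302.625)² / 302.625 = 0.0087
  red-eyed dumpy-winged: (104 − 100.875)² / 100.875 = 0.0968
  sepia-eyed long-winged: (99 − 100.875)² / 100.875 = 0.0349
  sepia-eyed dumpy-winged: (34 − 33.625)² / 33.625 = 0.0042
χ² = 0.0087 + 0.0968 + 0.0349 + 0.0042 = 0.1446 ≈ 0.145
Degrees of freedom = 4 − 1 = 3; critical value at α = 0.05 is 7.815.
Since 0.145 < 7.815, we fail to reject the null hypothesis — the data are consistent with the 9:3:3:1 ratio.

0.145; consistent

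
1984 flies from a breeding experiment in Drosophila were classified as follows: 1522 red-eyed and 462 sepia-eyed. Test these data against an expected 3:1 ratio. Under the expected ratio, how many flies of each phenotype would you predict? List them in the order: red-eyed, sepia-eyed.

Total ratio parts = 4. Expected numbers out of 1984:
  red-eyed: 1984 × 3/4 = 1488
  sepia-eyed: 1984 × 1/4 = 496

1488, 496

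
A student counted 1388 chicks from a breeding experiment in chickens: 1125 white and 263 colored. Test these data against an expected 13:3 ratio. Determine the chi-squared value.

0.036

The 13:3 ratio has 16 parts, so with N = 1388 the expected counts are:
  white: 1388 × 13/16 = 1127.75
  colored: 1388 × 3/16 = 260.25
χ² = Σ (O − E)² / E
  white: (1125 − 1127.75)² / 1127.75 = 0.0067
  colored: (263 − 260.25)² / 260.25 = 0.0291
χ² = 0.0067 + 0.0291 = 0.0358 ≈ 0.036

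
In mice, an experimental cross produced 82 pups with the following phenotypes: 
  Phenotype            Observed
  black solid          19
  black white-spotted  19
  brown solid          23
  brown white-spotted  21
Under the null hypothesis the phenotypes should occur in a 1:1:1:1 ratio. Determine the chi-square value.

0.537

Total ratio parts = 4. Expected numbers out of 82:
  black solid: 82 × 1/4 = 20.5
  black white-spotted: 82 × 1/4 = 20.5
  brown solid: 82 × 1/4 = 20.5
  brown white-spotted: 82 × 1/4 = 20.5
χ² = Σ (O − E)² / E
  black solid: (19 − 20.5)² / 20.5 = 0.1098
  black white-spotted: (19 − 20.5)² / 20.5 = 0.1098
  brown solid: (23 − 20.5)² / 20.5 = 0.3049
  brown white-spotted: (21 − 20.5)² / 20.5 = 0.0122
χ² = 0.1098 + 0.1098 + 0.3049 + 0.0122 = 0.5367 ≈ 0.537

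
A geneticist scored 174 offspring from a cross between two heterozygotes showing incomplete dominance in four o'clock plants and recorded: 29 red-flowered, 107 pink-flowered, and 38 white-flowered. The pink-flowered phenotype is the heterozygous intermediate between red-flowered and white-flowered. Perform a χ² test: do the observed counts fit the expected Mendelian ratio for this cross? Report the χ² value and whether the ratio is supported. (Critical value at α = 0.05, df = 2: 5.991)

10.126; not consistent

With incomplete dominance, a heterozygote × heterozygote cross gives a 1:2:1 phenotypic ratio.
Total ratio parts = 4. Expected numbers out of 174:
  red-flowered: 174 × 1/4 = 43.5
  pink-flowered: 174 × 2/4 = 87
  white-flowered: 174 × 1/4 = 43.5
χ² = Σ (O − E)² / E
  red-flowered: (29 − 43.5)² / 43.5 = 4.8333
  pink-flowered: (107 − 87)² / 87 = 4.5977
  white-flowered: (38 − 43.5)² / 43.5 = 0.6954
χ² = 4.8333 + 4.5977 + 0.6954 = 10.1264 ≈ 10.126
Degrees of freedom = 3 − 1 = 2; critical value at α = 0.05 is 5.991.
Since 10.126 > 5.991, we reject the null hypothesis — the data do not fit the 1:2:1 ratio.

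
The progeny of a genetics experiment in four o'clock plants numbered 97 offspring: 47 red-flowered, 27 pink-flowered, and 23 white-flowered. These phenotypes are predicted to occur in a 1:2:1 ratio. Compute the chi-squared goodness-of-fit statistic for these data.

30.938

Expected counts for N = 97 under a 1:2:1 ratio (total parts = 4):
  red-flowered: 97 × 1/4 = 24.25
  pink-flowered: 97 × 2/4 = 48.5
  white-flowered: 97 × 1/4 = 24.25
χ² = Σ (O − E)² / E
  red-flowered: (47 − 24.25)² / 24.25 = 21.3428
  pink-flowered: (27 − 48.5)² / 48.5 = 9.5309
  white-flowered: (23 − 24.25)² / 24.25 = 0.0644
χ² = 21.3428 + 9.5309 + 0.0644 = 30.9381 ≈ 30.938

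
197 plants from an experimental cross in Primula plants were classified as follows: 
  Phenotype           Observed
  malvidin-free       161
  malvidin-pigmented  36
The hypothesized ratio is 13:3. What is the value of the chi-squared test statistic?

Expected counts for N = 197 under a 13:3 ratio (total parts = 16):
  malvidin-free: 197 × 13/16 = 160.0625
  malvidin-pigmented: 197 × 3/16 = 36.9375
χ² = Σ (O − E)² / E
  malvidin-free: (161 − 160.0625)² / 160.0625 = 0.0055
  malvidin-pigmented: (36 − 36.9375)² / 36.9375 = 0.0238
χ² = 0.0055 + 0.0238 = 0.0293 ≈ 0.029

0.029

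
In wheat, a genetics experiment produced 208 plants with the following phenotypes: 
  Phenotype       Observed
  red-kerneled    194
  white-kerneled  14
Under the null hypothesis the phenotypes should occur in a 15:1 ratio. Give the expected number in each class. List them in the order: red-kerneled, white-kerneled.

195, 13

The 15:1 ratio has 16 parts, so with N = 208 the expected counts are:
  red-kerneled: 208 × 15/16 = 195
  white-kerneled: 208 × 1/16 = 13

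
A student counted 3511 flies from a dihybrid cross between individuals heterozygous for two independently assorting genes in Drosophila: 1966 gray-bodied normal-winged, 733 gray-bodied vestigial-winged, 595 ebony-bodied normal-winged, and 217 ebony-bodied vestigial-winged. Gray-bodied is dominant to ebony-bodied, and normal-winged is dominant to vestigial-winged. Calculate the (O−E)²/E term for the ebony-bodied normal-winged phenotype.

A dihybrid F₂ with independent assortment and complete dominance at both loci gives a 9:3:3:1 phenotypic ratio.
Expected counts for N = 3511 under a 9:3:3:1 ratio (total parts = 16):
  gray-bodied normal-winged: 3511 × 9/16 = 1974.9375
  gray-bodied vestigial-winged: 3511 × 3/16 = 658.3125
  ebony-bodied normal-winged: 3511 × 3/16 = 658.3125
  ebony-bodied vestigial-winged: 3511 × 1/16 = 219.4375
Contribution of ebony-bodied normal-winged: (595 − 658.3125)² / 658.3125 = 6.0890

6.089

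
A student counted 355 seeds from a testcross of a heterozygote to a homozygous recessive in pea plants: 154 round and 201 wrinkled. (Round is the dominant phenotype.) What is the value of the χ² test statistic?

6.223

A testcross of a heterozygote (Aa × aa) gives a 1:1 phenotypic ratio.
Expected counts for N = 355 under a 1:1 ratio (total parts = 2):
  round: 355 × 1/2 = 177.5
  wrinkled: 355 × 1/2 = 177.5
χ² = Σ (O − E)² / E
  round: (154 − 177.5)² / 177.5 = 3.1113
  wrinkled: (201 − 177.5)² / 177.5 = 3.1113
χ² = 3.1113 + 3.1113 = 6.2226 ≈ 6.223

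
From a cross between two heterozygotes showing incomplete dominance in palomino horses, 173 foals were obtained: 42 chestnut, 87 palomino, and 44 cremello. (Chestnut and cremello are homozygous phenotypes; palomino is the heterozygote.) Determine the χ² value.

With incomplete dominance, a heterozygote × heterozygote cross gives a 1:2:1 phenotypic ratio.
Total ratio parts = 4. Expected numbers out of 173:
  chestnut: 173 × 1/4 = 43.25
  palomino: 173 × 2/4 = 86.5
  cremello: 173 × 1/4 = 43.25
χ² = Σ (O − E)² / E
  chestnut: (42 − 43.25)² / 43.25 = 0.0361
  palomino: (87 − 86.5)² / 86.5 = 0.0029
  cremello: (44 − 43.25)² / 43.25 = 0.0130
χ² = 0.0361 + 0.0029 + 0.0130 = 0.052

0.052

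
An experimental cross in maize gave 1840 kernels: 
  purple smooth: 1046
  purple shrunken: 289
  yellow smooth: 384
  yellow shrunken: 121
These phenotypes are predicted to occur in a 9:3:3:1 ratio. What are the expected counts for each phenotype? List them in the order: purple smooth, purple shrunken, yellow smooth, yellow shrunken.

1035, 345, 345, 115

Under the 9:3:3:1 hypothesis (Σ ratio = 16, N = 1840):
  purple smooth: 1840 × 9/16 = 1035
  purple shrunken: 1840 × 3/16 = 345
  yellow smooth: 1840 × 3/16 = 345
  yellow shrunken: 1840 × 1/16 = 115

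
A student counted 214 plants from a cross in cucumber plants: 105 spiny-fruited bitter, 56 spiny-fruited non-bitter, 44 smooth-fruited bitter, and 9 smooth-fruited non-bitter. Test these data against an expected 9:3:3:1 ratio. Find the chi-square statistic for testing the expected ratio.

10.050

Under the 9:3:3:1 hypothesis (Σ ratio = 16, N = 214):
  spiny-fruited bitter: 214 × 9/16 = 120.375
  spiny-fruited non-bitter: 214 × 3/16 = 40.125
  smooth-fruited bitter: 214 × 3/16 = 40.125
  smooth-fruited non-bitter: 214 × 1/16 = 13.375
χ² = Σ (O − E)² / E
  spiny-fruited bitter: (105 − 120.375)² / 120.375 = 1.9638
  spiny-fruited non-bitter: (56 − 40.125)² / 40.125 = 6.2808
  smooth-fruited bitter: (44 − 40.125)² / 40.125 = 0.3742
  smooth-fruited non-bitter: (9 − 13.375)² / 13.375 = 1.4311
χ² = 1.9638 + 6.2808 + 0.3742 + 1.4311 = 10.0499 ≈ 10.050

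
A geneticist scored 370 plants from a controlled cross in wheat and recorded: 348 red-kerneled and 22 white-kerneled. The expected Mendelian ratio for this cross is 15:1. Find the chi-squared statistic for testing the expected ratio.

Expected counts for N = 370 under a 15:1 ratio (total parts = 16):
  red-kerneled: 370 × 15/16 = 346.875
  white-kerneled: 370 × 1/16 = 23.125
χ² = Σ (O − E)² / E
  red-kerneled: (348 − 346.875)² / 346.875 = 0.0036
  white-kerneled: (22 − 23.125)² / 23.125 = 0.0547
χ² = 0.0036 + 0.0547 = 0.0583 ≈ 0.058

0.058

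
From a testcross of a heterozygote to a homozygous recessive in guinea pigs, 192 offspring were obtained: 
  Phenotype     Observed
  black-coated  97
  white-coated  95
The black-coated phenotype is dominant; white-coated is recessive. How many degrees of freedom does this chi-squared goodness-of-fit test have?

1

A testcross of a heterozygote (Aa × aa) gives a 1:1 phenotypic ratio.
A goodness-of-fit test with 2 phenotype classes has df = 2 − 1 = 1.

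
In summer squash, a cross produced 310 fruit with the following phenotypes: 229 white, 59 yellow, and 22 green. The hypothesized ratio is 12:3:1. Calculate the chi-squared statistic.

The 12:3:1 ratio has 16 parts, so with N = 310 the expected counts are:
  white: 310 × 12/16 = 232.5
  yellow: 310 × 3/16 = 58.125
  green: 310 × 1/16 = 19.375
χ² = Σ (O − E)² / E
  white: (229 − 232.5)² / 232.5 = 0.0527
  yellow: (59 − 58.125)² / 58.125 = 0.0132
  green: (22 − 19.375)² / 19.375 = 0.3556
χ² = 0.0527 + 0.0132 + 0.3556 = 0.4215 ≈ 0.422

0.422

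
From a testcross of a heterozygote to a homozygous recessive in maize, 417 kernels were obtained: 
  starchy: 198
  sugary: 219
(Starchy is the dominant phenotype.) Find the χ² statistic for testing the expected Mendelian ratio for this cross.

A testcross of a heterozygote (Aa × aa) gives a 1:1 phenotypic ratio.
The 1:1 ratio has 2 parts, so with N = 417 the expected counts are:
  starchy: 417 × 1/2 = 208.5
  sugary: 417 × 1/2 = 208.5
χ² = Σ (O − E)² / E
  starchy: (198 − 208.5)² / 208.5 = 0.5288
  sugary: (219 − 208.5)² / 208.5 = 0.5288
χ² = 0.5288 + 0.5288 = 1.0576 ≈ 1.058

1.058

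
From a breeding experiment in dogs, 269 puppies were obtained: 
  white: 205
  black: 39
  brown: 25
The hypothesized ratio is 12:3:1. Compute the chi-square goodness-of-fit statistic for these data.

Expected counts for N = 269 under a 12:3:1 ratio (total parts = 16):
  white: 269 × 12/16 = 201.75
  black: 269 × 3/16 = 50.4375
  brown: 269 × 1/16 = 16.8125
χ² = Σ (O − E)² / E
  white: (205 − 201.75)² / 201.75 = 0.0524
  black: (39 − 50.4375)² / 50.4375 = 2.5936
  brown: (25 − 16.8125)² / 16.8125 = 3.9872
χ² = 0.0524 + 2.5936 + 3.9872 = 6.6332 ≈ 6.633

6.633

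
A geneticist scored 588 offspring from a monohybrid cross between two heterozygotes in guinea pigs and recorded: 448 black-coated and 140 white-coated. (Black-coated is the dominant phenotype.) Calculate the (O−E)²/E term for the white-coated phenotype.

For a monohybrid cross between heterozygotes with complete dominance, the expected phenotypic ratio is 3:1.
The 3:1 ratio has 4 parts, so with N = 588 the expected counts are:
  black-coated: 588 × 3/4 = 441
  white-coated: 588 × 1/4 = 147
Contribution of white-coated: (140 − 147)² / 147 = 0.3333

0.333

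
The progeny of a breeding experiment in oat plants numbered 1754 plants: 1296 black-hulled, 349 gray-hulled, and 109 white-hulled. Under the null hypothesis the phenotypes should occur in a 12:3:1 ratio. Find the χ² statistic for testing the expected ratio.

1.524

Expected counts for N = 1754 under a 12:3:1 ratio (total parts = 16):
  black-hulled: 1754 × 12/16 = 1315.5
  gray-hulled: 1754 × 3/16 = 328.875
  white-hulled: 1754 × 1/16 = 109.625
χ² = Σ (O − E)² / E
  black-hulled: (1296 − 1315.5)² / 1315.5 = 0.2891
  gray-hulled: (349 − 328.875)² / 328.875 = 1.2315
  white-hulled: (109 − 109.625)² / 109.625 = 0.0036
χ² = 0.2891 + 1.2315 + 0.0036 = 1.5242 ≈ 1.524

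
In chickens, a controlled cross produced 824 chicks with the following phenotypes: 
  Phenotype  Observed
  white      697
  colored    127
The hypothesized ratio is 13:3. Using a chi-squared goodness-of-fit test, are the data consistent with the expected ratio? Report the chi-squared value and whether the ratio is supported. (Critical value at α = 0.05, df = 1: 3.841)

6.024; not consistent

Under the 13:3 hypothesis (Σ ratio = 16, N = 824):
  white: 824 × 13/16 = 669.5
  colored: 824 × 3/16 = 154.5
χ² = Σ (O − E)² / E
  white: (697 − 669.5)² / 669.5 = 1.1296
  colored: (127 − 154.5)² / 154.5 = 4.8948
χ² = 1.1296 + 4.8948 = 6.0244 ≈ 6.024
Degrees of freedom = 2 − 1 = 1; critical value at α = 0.05 is 3.841.
Since 6.024 > 3.841, we reject the null hypothesis — the data do not fit the 13:3 ratio.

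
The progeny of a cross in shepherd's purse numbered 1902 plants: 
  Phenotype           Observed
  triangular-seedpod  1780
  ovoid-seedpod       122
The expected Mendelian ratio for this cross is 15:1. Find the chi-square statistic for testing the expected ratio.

The 15:1 ratio has 16 parts, so with N = 1902 the expected counts are:
  triangular-seedpod: 1902 × 15/16 = 1783.125
  ovoid-seedpod: 1902 × 1/16 = 118.875
χ² = Σ (O − E)² / E
  triangular-seedpod: (1780 − 1783.125)² / 1783.125 = 0.0055
  ovoid-seedpod: (122 − 118.875)² / 118.875 = 0.0822
χ² = 0.0055 + 0.0822 = 0.0877 ≈ 0.088

0.088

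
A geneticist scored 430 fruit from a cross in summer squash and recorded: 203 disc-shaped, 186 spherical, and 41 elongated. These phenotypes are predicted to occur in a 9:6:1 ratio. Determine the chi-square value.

Expected counts for N = 430 under a 9:6:1 ratio (total parts = 16):
  disc-shaped: 430 × 9/16 = 241.875
  spherical: 430 × 6/16 = 161.25
  elongated: 430 × 1/16 = 26.875
χ² = Σ (O − E)² / E
  disc-shaped: (203 − 241.875)² / 241.875 = 6.2481
  spherical: (186 − 161.25)² / 161.25 = 3.7988
  elongated: (41 − 26.875)² / 26.875 = 7.4238
χ² = 6.2481 + 3.7988 + 7.4238 = 17.4707 ≈ 17.471

17.471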